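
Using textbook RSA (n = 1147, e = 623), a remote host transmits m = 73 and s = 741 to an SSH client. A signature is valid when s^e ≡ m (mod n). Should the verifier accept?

reject

s^2 ≡ 741^2 = 549081 ≡ 815
s^4 ≡ 815^2 = 664225 ≡ 112
s^8 ≡ 112^2 = 12544 ≡ 1074
s^16 ≡ 1074^2 = 1153476 ≡ 741
s^32 ≡ 741^2 = 549081 ≡ 815
s^64 ≡ 815^2 = 664225 ≡ 112
s^128 ≡ 112^2 = 12544 ≡ 1074
s^256 ≡ 1074^2 = 1153476 ≡ 741
s^512 ≡ 741^2 = 549081 ≡ 815
623 = 512 + 64 + 32 + 8 + 4 + 2 + 1, so s^623 ≡ 815·112·815·1074·112·815·741 ≡ 1074 (mod 1147)
s^623 mod 1147 = 1074, but m = 73.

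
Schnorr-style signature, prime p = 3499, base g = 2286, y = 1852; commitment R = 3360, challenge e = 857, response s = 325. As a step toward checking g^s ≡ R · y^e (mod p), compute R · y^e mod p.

2143

1852^857 mod 3499 = 337
R · y^e ≡ 3360·337 = 1132320 ≡ 2143 (mod 3499)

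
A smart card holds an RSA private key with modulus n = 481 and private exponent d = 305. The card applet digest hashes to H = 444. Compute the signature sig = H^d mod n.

370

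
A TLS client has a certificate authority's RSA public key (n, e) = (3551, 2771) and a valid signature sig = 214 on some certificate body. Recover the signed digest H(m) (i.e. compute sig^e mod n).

sig^2 ≡ 214^2 = 45796 ≡ 3184
sig^4 ≡ 3184^2 = 10137856 ≡ 3302
sig^8 ≡ 3302^2 = 10903204 ≡ 1634
sig^16 ≡ 1634^2 = 2669956 ≡ 3155
sig^32 ≡ 3155^2 = 9954025 ≡ 572
sig^64 ≡ 572^2 = 327184 ≡ 492
sig^128 ≡ 492^2 = 242064 ≡ 596
sig^256 ≡ 596^2 = 355216 ≡ 116
sig^512 ≡ 116^2 = 13456 ≡ 2803
sig^1024 ≡ 2803^2 = 7856809 ≡ 1997
sig^2048 ≡ 1997^2 = 3988009 ≡ 236
2771 = 2048 + 512 + 128 + 64 + 16 + 2 + 1, so sig^2771 ≡ 236·2803·596·492·3155·3184·214 ≡ 3247 (mod 3551)

3247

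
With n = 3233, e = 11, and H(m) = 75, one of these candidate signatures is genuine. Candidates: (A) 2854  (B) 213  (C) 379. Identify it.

A

Candidate A: Squares mod 3233: 2854^1≡2854, 2854^2≡1389, 2854^4≡2453, 2854^8≡596; 11 = 8 + 2 + 1, so 2854^11 ≡ 596·1389·2854 ≡ 75 (mod 3233)
  → matches H(m) = 75
Candidate B: Squares mod 3233: 213^1≡213, 213^2≡107, 213^4≡1750, 213^8≡849; 11 = 8 + 2 + 1, so 213^11 ≡ 849·107·213 ≡ 54 (mod 3233)
Candidate C: Squares mod 3233: 379^1≡379, 379^2≡1389, 379^4≡2453, 379^8≡596; 11 = 8 + 2 + 1, so 379^11 ≡ 596·1389·379 ≡ 3158 (mod 3233)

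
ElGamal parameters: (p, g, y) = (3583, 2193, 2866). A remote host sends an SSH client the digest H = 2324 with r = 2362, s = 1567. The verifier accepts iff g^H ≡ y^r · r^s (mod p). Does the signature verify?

does not verify

Left side g^H mod p:
Squares mod 3583: 2193^1≡2193, 2193^2≡863, 2193^4≡3088, 2193^8≡1381, 2193^16≡1005, 2193^32≡3202, 2193^64≡1841, 2193^128≡3346, 2193^256≡2424, 2193^512≡3239, 2193^1024≡97, 2193^2048≡2243
2324 = 2048 + 256 + 16 + 4, so 2193^2324 ≡ 2243·2424·1005·3088 ≡ 920 (mod 3583)
Right side y^r · r^s mod p:
Squares mod 3583: 2866^1≡2866, 2866^2≡1720, 2866^4≡2425, 2866^8≡922, 2866^16≡913, 2866^32≡2313, 2866^64≡550, 2866^128≡1528, 2866^256≡2251, 2866^512≡639, 2866^1024≡3442, 2866^2048≡1966
2362 = 2048 + 256 + 32 + 16 + 8 + 2, so 2866^2362 ≡ 1966·2251·2313·913·922·1720 ≡ 44 (mod 3583)
Squares mod 3583: 2362^1≡2362, 2362^2≡313, 2362^4≡1228, 2362^8≡3124, 2362^16≡2867, 2362^32≡287, 2362^64≡3543, 2362^128≡1600, 2362^256≡1738, 2362^512≡175, 2362^1024≡1961
1567 = 1024 + 512 + 16 + 8 + 4 + 2 + 1, so 2362^1567 ≡ 1961·175·2867·3124·1228·313·2362 ≡ 876 (mod 3583)
44·876 = 38544 ≡ 2714 (mod 3583)
920 ≠ 2714, so verification fails.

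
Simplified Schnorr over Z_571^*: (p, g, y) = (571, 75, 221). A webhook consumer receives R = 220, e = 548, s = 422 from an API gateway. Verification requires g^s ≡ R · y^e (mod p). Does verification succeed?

passes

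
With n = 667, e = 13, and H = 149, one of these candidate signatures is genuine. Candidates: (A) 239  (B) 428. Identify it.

Candidate A: 239^2 = 57121 ≡ 426; 239^4 ≡ 426^2 = 181476 ≡ 52; 239^8 ≡ 52^2 = 2704 ≡ 36; 13 = 8 + 4 + 1, so 239^13 ≡ 36·52·239 ≡ 518 (mod 667)
Candidate B: 428^2 = 183184 ≡ 426; 428^4 ≡ 426^2 = 181476 ≡ 52; 428^8 ≡ 52^2 = 2704 ≡ 36; 13 = 8 + 4 + 1, so 428^13 ≡ 36·52·428 ≡ 149 (mod 667)
  → matches H = 149

B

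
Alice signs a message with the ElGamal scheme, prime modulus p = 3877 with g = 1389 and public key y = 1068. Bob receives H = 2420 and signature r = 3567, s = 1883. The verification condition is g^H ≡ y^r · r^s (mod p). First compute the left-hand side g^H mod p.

1311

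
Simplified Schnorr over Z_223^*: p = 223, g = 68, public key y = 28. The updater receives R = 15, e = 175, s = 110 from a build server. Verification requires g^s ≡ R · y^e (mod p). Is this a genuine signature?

g^s mod p:
Squares mod 223: 68^1≡68, 68^2≡164, 68^4≡136, 68^8≡210, 68^16≡169, 68^32≡17, 68^64≡66
110 = 64 + 32 + 8 + 4 + 2, so 68^110 ≡ 66·17·210·136·164 ≡ 82 (mod 223)
R · y^e mod p:
Squares mod 223: 28^1≡28, 28^2≡115, 28^4≡68, 28^8≡164, 28^16≡136, 28^32≡210, 28^64≡169, 28^128≡17
175 = 128 + 32 + 8 + 4 + 2 + 1, so 28^175 ≡ 17·210·164·68·115·28 ≡ 169 (mod 223)
15·169 = 2535 ≡ 82 (mod 223)
82 ≡ 82 (mod 223); signature holds.

genuine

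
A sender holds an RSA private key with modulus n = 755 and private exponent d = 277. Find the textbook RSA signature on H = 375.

Squares mod 755: H^1≡375, H^2≡195, H^4≡275, H^8≡125, H^16≡525, H^32≡50, H^64≡235, H^128≡110, H^256≡20
277 = 256 + 16 + 4 + 1, so H^277 ≡ 20·525·275·375 ≡ 560 (mod 755)

560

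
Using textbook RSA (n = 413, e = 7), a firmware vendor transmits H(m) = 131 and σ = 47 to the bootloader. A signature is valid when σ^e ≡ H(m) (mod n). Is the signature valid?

Squares mod 413: σ^1≡47, σ^2≡144, σ^4≡86
7 = 4 + 2 + 1, so σ^7 ≡ 86·144·47 ≡ 131 (mod 413)
131 = H(m), so the signature checks out.

valid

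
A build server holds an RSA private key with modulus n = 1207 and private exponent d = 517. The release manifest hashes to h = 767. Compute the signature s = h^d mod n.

Squares mod 1207: h^1≡767, h^2≡480, h^4≡1070, h^8≡664, h^16≡341, h^32≡409, h^64≡715, h^128≡664, h^256≡341, h^512≡409
517 = 512 + 4 + 1, so h^517 ≡ 409·1070·767 ≡ 338 (mod 1207)

338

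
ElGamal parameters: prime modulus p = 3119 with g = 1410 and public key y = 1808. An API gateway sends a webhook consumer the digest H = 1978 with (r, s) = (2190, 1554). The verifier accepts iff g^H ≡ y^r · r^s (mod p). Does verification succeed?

passes

Left side g^H mod p:
Squares mod 3119: 1410^1≡1410, 1410^2≡1297, 1410^4≡1068, 1410^8≡2189, 1410^16≡937, 1410^32≡1530, 1410^64≡1650, 1410^128≡2732, 1410^256≡57, 1410^512≡130, 1410^1024≡1305
1978 = 1024 + 512 + 256 + 128 + 32 + 16 + 8 + 2, so 1410^1978 ≡ 1305·130·57·2732·1530·937·2189·1297 ≡ 1573 (mod 3119)
Right side y^r · r^s mod p:
Squares mod 3119: 1808^1≡1808, 1808^2≡152, 1808^4≡1271, 1808^8≡2918, 1808^16≡2973, 1808^32≡2602, 1808^64≡2174, 1808^128≡991, 1808^256≡2715, 1808^512≡1028, 1808^1024≡2562, 1808^2048≡1468
2190 = 2048 + 128 + 8 + 4 + 2, so 1808^2190 ≡ 1468·991·2918·1271·152 ≡ 114 (mod 3119)
Squares mod 3119: 2190^1≡2190, 2190^2≡2197, 2190^4≡1716, 2190^8≡320, 2190^16≡2592, 2190^32≡138, 2190^64≡330, 2190^128≡2854, 2190^256≡1607, 2190^512≡3036, 2190^1024≡651
1554 = 1024 + 512 + 16 + 2, so 2190^1554 ≡ 651·3036·2592·2197 ≡ 2996 (mod 3119)
114·2996 = 341544 ≡ 1573 (mod 3119)
1573 ≡ 1573 (mod 3119), so the signature is genuine.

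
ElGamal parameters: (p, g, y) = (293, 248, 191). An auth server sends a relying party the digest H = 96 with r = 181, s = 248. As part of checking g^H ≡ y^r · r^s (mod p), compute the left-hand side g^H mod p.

133

Squares mod 293: 248^1≡248, 248^2≡267, 248^4≡90, 248^8≡189, 248^16≡268, 248^32≡39, 248^64≡56
96 = 64 + 32, so 248^96 ≡ 56·39 ≡ 133 (mod 293)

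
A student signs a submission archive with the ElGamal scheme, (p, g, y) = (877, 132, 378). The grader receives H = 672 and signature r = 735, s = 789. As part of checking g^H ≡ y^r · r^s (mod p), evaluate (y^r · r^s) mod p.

161

378^2 = 142884 ≡ 810
378^4 ≡ 810^2 = 656100 ≡ 104
378^8 ≡ 104^2 = 10816 ≡ 292
378^16 ≡ 292^2 = 85264 ≡ 195
378^32 ≡ 195^2 = 38025 ≡ 314
378^64 ≡ 314^2 = 98596 ≡ 372
378^128 ≡ 372^2 = 138384 ≡ 695
378^256 ≡ 695^2 = 483025 ≡ 675
378^512 ≡ 675^2 = 455625 ≡ 462
735 = 512 + 128 + 64 + 16 + 8 + 4 + 2 + 1, so 378^735 ≡ 462·695·372·195·292·104·810·378 ≡ 173 (mod 877)
735^2 = 540225 ≡ 870
735^4 ≡ 870^2 = 756900 ≡ 49
735^8 ≡ 49^2 = 2401 ≡ 647
735^16 ≡ 647^2 = 418609 ≡ 280
735^32 ≡ 280^2 = 78400 ≡ 347
735^64 ≡ 347^2 = 120409 ≡ 260
735^128 ≡ 260^2 = 67600 ≡ 71
735^256 ≡ 71^2 = 5041 ≡ 656
735^512 ≡ 656^2 = 430336 ≡ 606
789 = 512 + 256 + 16 + 4 + 1, so 735^789 ≡ 606·656·280·49·735 ≡ 6 (mod 877)
y^r · r^s ≡ 173·6 = 1038 ≡ 161 (mod 877)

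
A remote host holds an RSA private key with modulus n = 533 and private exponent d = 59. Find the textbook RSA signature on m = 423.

m^59 mod 533 = 145

145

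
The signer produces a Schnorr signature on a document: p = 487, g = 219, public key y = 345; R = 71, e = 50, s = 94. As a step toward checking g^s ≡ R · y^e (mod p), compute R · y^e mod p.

Squares mod 487: 345^1≡345, 345^2≡197, 345^4≡336, 345^8≡399, 345^16≡439, 345^32≡356
50 = 32 + 16 + 2, so 345^50 ≡ 356·439·197 ≡ 295 (mod 487)
R · y^e ≡ 71·295 = 20945 ≡ 4 (mod 487)

4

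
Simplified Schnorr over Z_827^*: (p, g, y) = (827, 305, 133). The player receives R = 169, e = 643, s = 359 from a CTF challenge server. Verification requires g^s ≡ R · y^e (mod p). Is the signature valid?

valid

g^s mod p:
Squares mod 827: 305^1≡305, 305^2≡401, 305^4≡363, 305^8≡276, 305^16≡92, 305^32≡194, 305^64≡421, 305^128≡263, 305^256≡528
359 = 256 + 64 + 32 + 4 + 2 + 1, so 305^359 ≡ 528·421·194·363·401·305 ≡ 460 (mod 827)
R · y^e mod p:
Squares mod 827: 133^1≡133, 133^2≡322, 133^4≡309, 133^8≡376, 133^16≡786, 133^32≡27, 133^64≡729, 133^128≡507, 133^256≡679, 133^512≡402
643 = 512 + 128 + 2 + 1, so 133^643 ≡ 402·507·322·133 ≡ 771 (mod 827)
169·771 = 130299 ≡ 460 (mod 827)
460 ≡ 460 (mod 827); signature holds.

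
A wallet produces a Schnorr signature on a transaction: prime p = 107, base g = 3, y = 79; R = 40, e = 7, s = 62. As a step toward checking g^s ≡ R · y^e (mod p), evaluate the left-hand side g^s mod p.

3^62 mod 107 = 102

102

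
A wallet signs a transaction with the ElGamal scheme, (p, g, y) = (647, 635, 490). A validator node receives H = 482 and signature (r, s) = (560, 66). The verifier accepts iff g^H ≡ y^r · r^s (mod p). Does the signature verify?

verifies

Left side g^H mod p:
635^2 = 403225 ≡ 144
635^4 ≡ 144^2 = 20736 ≡ 32
635^8 ≡ 32^2 = 1024 ≡ 377
635^16 ≡ 377^2 = 142129 ≡ 436
635^32 ≡ 436^2 = 190096 ≡ 525
635^64 ≡ 525^2 = 275625 ≡ 3
635^128 ≡ 3^2 = 9
635^256 ≡ 9^2 = 81
482 = 256 + 128 + 64 + 32 + 2, so 635^482 ≡ 81·9·3·525·144 ≡ 232 (mod 647)
Right side y^r · r^s mod p:
490^2 = 240100 ≡ 63
490^4 ≡ 63^2 = 3969 ≡ 87
490^8 ≡ 87^2 = 7569 ≡ 452
490^16 ≡ 452^2 = 204304 ≡ 499
490^32 ≡ 499^2 = 249001 ≡ 553
490^64 ≡ 553^2 = 305809 ≡ 425
490^128 ≡ 425^2 = 180625 ≡ 112
490^256 ≡ 112^2 = 12544 ≡ 251
490^512 ≡ 251^2 = 63001 ≡ 242
560 = 512 + 32 + 16, so 490^560 ≡ 242·553·499 ≡ 363 (mod 647)
560^2 = 313600 ≡ 452
560^4 ≡ 452^2 = 204304 ≡ 499
560^8 ≡ 499^2 = 249001 ≡ 553
560^16 ≡ 553^2 = 305809 ≡ 425
560^32 ≡ 425^2 = 180625 ≡ 112
560^64 ≡ 112^2 = 12544 ≡ 251
66 = 64 + 2, so 560^66 ≡ 251·452 ≡ 227 (mod 647)
363·227 = 82401 ≡ 232 (mod 647)
232 ≡ 232 (mod 647), so the signature is genuine.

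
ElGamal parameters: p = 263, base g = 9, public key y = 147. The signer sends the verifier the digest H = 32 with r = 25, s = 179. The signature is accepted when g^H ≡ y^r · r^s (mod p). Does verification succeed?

passes

Left side g^H mod p:
9^2 = 81
9^4 ≡ 81^2 = 6561 ≡ 249
9^8 ≡ 249^2 = 62001 ≡ 196
9^16 ≡ 196^2 = 38416 ≡ 18
9^32 ≡ 18^2 = 324 ≡ 61
Right side y^r · r^s mod p:
147^2 = 21609 ≡ 43
147^4 ≡ 43^2 = 1849 ≡ 8
147^8 ≡ 8^2 = 64
147^16 ≡ 64^2 = 4096 ≡ 151
25 = 16 + 8 + 1, so 147^25 ≡ 151·64·147 ≡ 145 (mod 263)
25^2 = 625 ≡ 99
25^4 ≡ 99^2 = 9801 ≡ 70
25^8 ≡ 70^2 = 4900 ≡ 166
25^16 ≡ 166^2 = 27556 ≡ 204
25^32 ≡ 204^2 = 41616 ≡ 62
25^64 ≡ 62^2 = 3844 ≡ 162
25^128 ≡ 162^2 = 26244 ≡ 207
179 = 128 + 32 + 16 + 2 + 1, so 25^179 ≡ 207·62·204·99·25 ≡ 24 (mod 263)
145·24 = 3480 ≡ 61 (mod 263)
61 ≡ 61 (mod 263), so the signature is genuine.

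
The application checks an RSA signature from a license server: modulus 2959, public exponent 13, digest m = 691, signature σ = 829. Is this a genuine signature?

σ^2 ≡ 829^2 = 687241 ≡ 753
σ^4 ≡ 753^2 = 567009 ≡ 1840
σ^8 ≡ 1840^2 = 3385600 ≡ 504
13 = 8 + 4 + 1, so σ^13 ≡ 504·1840·829 ≡ 691 (mod 2959)
Since 691 equals the digest 691, verification succeeds.

genuine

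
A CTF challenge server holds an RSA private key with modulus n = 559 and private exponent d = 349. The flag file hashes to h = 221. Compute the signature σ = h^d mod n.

h^2 ≡ 221^2 = 48841 ≡ 208
h^4 ≡ 208^2 = 43264 ≡ 221
h^8 ≡ 221^2 = 48841 ≡ 208
h^16 ≡ 208^2 = 43264 ≡ 221
h^32 ≡ 221^2 = 48841 ≡ 208
h^64 ≡ 208^2 = 43264 ≡ 221
h^128 ≡ 221^2 = 48841 ≡ 208
h^256 ≡ 208^2 = 43264 ≡ 221
349 = 256 + 64 + 16 + 8 + 4 + 1, so h^349 ≡ 221·221·221·208·221·221 ≡ 221 (mod 559)

221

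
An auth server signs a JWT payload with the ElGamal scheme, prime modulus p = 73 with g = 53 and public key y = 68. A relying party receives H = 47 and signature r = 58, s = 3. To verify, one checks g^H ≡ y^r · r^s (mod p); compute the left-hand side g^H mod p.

Squares mod 73: 53^1≡53, 53^2≡35, 53^4≡57, 53^8≡37, 53^16≡55, 53^32≡32
47 = 32 + 8 + 4 + 2 + 1, so 53^47 ≡ 32·37·57·35·53 ≡ 58 (mod 73)

58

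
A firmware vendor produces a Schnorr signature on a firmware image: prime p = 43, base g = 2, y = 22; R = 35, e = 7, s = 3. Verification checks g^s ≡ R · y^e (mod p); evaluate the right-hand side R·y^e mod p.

Squares mod 43: 22^1≡22, 22^2≡11, 22^4≡35
7 = 4 + 2 + 1, so 22^7 ≡ 35·11·22 ≡ 42 (mod 43)
R · y^e ≡ 35·42 = 1470 ≡ 8 (mod 43)

8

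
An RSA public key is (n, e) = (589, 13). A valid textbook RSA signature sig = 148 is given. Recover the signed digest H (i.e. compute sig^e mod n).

105

Squares mod 589: sig^1≡148, sig^2≡111, sig^4≡541, sig^8≡537
13 = 8 + 4 + 1, so sig^13 ≡ 537·541·148 ≡ 105 (mod 589)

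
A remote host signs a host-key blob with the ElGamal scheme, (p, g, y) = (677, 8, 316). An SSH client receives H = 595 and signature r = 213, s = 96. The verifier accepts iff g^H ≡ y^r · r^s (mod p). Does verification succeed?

fails

Left side g^H mod p:
8^2 = 64
8^4 ≡ 64^2 = 4096 ≡ 34
8^8 ≡ 34^2 = 1156 ≡ 479
8^16 ≡ 479^2 = 229441 ≡ 615
8^32 ≡ 615^2 = 378225 ≡ 459
8^64 ≡ 459^2 = 210681 ≡ 134
8^128 ≡ 134^2 = 17956 ≡ 354
8^256 ≡ 354^2 = 125316 ≡ 71
8^512 ≡ 71^2 = 5041 ≡ 302
595 = 512 + 64 + 16 + 2 + 1, so 8^595 ≡ 302·134·615·64·8 ≡ 109 (mod 677)
Right side y^r · r^s mod p:
316^2 = 99856 ≡ 337
316^4 ≡ 337^2 = 113569 ≡ 510
316^8 ≡ 510^2 = 260100 ≡ 132
316^16 ≡ 132^2 = 17424 ≡ 499
316^32 ≡ 499^2 = 249001 ≡ 542
316^64 ≡ 542^2 = 293764 ≡ 623
316^128 ≡ 623^2 = 388129 ≡ 208
213 = 128 + 64 + 16 + 4 + 1, so 316^213 ≡ 208·623·499·510·316 ≡ 525 (mod 677)
213^2 = 45369 ≡ 10
213^4 ≡ 10^2 = 100
213^8 ≡ 100^2 = 10000 ≡ 522
213^16 ≡ 522^2 = 272484 ≡ 330
213^32 ≡ 330^2 = 108900 ≡ 580
213^64 ≡ 580^2 = 336400 ≡ 608
96 = 64 + 32, so 213^96 ≡ 608·580 ≡ 600 (mod 677)
525·600 = 315000 ≡ 195 (mod 677)
109 ≠ 195, so verification fails.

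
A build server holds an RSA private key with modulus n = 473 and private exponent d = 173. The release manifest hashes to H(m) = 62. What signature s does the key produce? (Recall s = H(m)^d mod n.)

Squares mod 473: (H(m))^1≡62, (H(m))^2≡60, (H(m))^4≡289, (H(m))^8≡273, (H(m))^16≡268, (H(m))^32≡401, (H(m))^64≡454, (H(m))^128≡361
173 = 128 + 32 + 8 + 4 + 1, so (H(m))^173 ≡ 361·401·273·289·62 ≡ 288 (mod 473)

288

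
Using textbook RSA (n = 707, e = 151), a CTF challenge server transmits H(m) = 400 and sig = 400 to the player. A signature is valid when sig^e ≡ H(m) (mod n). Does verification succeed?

passes

Squares mod 707: sig^1≡400, sig^2≡218, sig^4≡155, sig^8≡694, sig^16≡169, sig^32≡281, sig^64≡484, sig^128≡239
151 = 128 + 16 + 4 + 2 + 1, so sig^151 ≡ 239·169·155·218·400 ≡ 400 (mod 707)
Since 400 equals the digest 400, verification succeeds.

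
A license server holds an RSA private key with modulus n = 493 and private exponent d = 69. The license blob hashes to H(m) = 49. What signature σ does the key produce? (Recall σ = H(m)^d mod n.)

Squares mod 493: (H(m))^1≡49, (H(m))^2≡429, (H(m))^4≡152, (H(m))^8≡426, (H(m))^16≡52, (H(m))^32≡239, (H(m))^64≡426
69 = 64 + 4 + 1, so (H(m))^69 ≡ 426·152·49 ≡ 393 (mod 493)

393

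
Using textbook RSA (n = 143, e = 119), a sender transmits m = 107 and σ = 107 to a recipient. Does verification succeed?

Squares mod 143: σ^1≡107, σ^2≡9, σ^4≡81, σ^8≡126, σ^16≡3, σ^32≡9, σ^64≡81
119 = 64 + 32 + 16 + 4 + 2 + 1, so σ^119 ≡ 81·9·3·81·9·107 ≡ 139 (mod 143)
The recovered value 139 does not match the digest 107.

fails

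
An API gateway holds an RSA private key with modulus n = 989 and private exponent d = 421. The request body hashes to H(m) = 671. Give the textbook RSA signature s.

(H(m))^421 mod 989 = 800

800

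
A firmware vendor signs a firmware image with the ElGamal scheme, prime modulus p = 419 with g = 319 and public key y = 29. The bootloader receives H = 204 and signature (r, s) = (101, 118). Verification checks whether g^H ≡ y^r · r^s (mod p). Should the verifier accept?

reject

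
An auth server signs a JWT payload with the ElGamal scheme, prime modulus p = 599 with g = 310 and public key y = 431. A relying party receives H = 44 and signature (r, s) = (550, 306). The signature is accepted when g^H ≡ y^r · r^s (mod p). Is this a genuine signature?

forged

Left side g^H mod p:
310^2 = 96100 ≡ 260
310^4 ≡ 260^2 = 67600 ≡ 512
310^8 ≡ 512^2 = 262144 ≡ 381
310^16 ≡ 381^2 = 145161 ≡ 203
310^32 ≡ 203^2 = 41209 ≡ 477
44 = 32 + 8 + 4, so 310^44 ≡ 477·381·512 ≡ 85 (mod 599)
Right side y^r · r^s mod p:
431^2 = 185761 ≡ 71
431^4 ≡ 71^2 = 5041 ≡ 249
431^8 ≡ 249^2 = 62001 ≡ 304
431^16 ≡ 304^2 = 92416 ≡ 170
431^32 ≡ 170^2 = 28900 ≡ 148
431^64 ≡ 148^2 = 21904 ≡ 340
431^128 ≡ 340^2 = 115600 ≡ 592
431^256 ≡ 592^2 = 350464 ≡ 49
431^512 ≡ 49^2 = 2401 ≡ 5
550 = 512 + 32 + 4 + 2, so 431^550 ≡ 5·148·249·71 ≡ 300 (mod 599)
550^2 = 302500 ≡ 5
550^4 ≡ 5^2 = 25
550^8 ≡ 25^2 = 625 ≡ 26
550^16 ≡ 26^2 = 676 ≡ 77
550^32 ≡ 77^2 = 5929 ≡ 538
550^64 ≡ 538^2 = 289444 ≡ 127
550^128 ≡ 127^2 = 16129 ≡ 555
550^256 ≡ 555^2 = 308025 ≡ 139
306 = 256 + 32 + 16 + 2, so 550^306 ≡ 139·538·77·5 ≡ 135 (mod 599)
300·135 = 40500 ≡ 367 (mod 599)
85 ≠ 367, so verification fails.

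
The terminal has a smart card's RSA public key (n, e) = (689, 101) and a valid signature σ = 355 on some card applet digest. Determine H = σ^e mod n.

166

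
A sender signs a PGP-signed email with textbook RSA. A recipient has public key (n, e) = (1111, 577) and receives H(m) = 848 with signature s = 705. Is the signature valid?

s^577 mod 1111 = 848
848 = H(m), so the signature checks out.

valid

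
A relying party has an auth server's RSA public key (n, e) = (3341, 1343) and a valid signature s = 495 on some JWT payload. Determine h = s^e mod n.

339

s^1343 mod 3341 = 339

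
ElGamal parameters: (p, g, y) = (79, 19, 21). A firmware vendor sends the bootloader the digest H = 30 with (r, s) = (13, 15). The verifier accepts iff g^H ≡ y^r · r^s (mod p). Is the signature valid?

Left side g^H mod p:
19^2 = 361 ≡ 45
19^4 ≡ 45^2 = 2025 ≡ 50
19^8 ≡ 50^2 = 2500 ≡ 51
19^16 ≡ 51^2 = 2601 ≡ 73
30 = 16 + 8 + 4 + 2, so 19^30 ≡ 73·51·50·45 ≡ 64 (mod 79)
Right side y^r · r^s mod p:
21^2 = 441 ≡ 46
21^4 ≡ 46^2 = 2116 ≡ 62
21^8 ≡ 62^2 = 3844 ≡ 52
13 = 8 + 4 + 1, so 21^13 ≡ 52·62·21 ≡ 1 (mod 79)
13^2 = 169 ≡ 11
13^4 ≡ 11^2 = 121 ≡ 42
13^8 ≡ 42^2 = 1764 ≡ 26
15 = 8 + 4 + 2 + 1, so 13^15 ≡ 26·42·11·13 ≡ 52 (mod 79)
1·52 = 52 ≡ 52 (mod 79)
64 ≠ 52, so verification fails.

invalid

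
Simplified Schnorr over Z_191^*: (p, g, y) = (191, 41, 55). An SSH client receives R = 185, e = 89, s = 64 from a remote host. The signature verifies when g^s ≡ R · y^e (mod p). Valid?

g^s mod p:
41^2 = 1681 ≡ 153
41^4 ≡ 153^2 = 23409 ≡ 107
41^8 ≡ 107^2 = 11449 ≡ 180
41^16 ≡ 180^2 = 32400 ≡ 121
41^32 ≡ 121^2 = 14641 ≡ 125
41^64 ≡ 125^2 = 15625 ≡ 154
R · y^e mod p:
55^2 = 3025 ≡ 160
55^4 ≡ 160^2 = 25600 ≡ 6
55^8 ≡ 6^2 = 36
55^16 ≡ 36^2 = 1296 ≡ 150
55^32 ≡ 150^2 = 22500 ≡ 153
55^64 ≡ 153^2 = 23409 ≡ 107
89 = 64 + 16 + 8 + 1, so 55^89 ≡ 107·150·36·55 ≡ 38 (mod 191)
185·38 = 7030 ≡ 154 (mod 191)
154 ≡ 154 (mod 191); signature holds.

yes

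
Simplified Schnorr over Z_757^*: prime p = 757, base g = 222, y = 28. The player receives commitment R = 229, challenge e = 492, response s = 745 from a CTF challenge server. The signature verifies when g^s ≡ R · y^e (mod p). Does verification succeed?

passes

g^s mod p:
222^2 = 49284 ≡ 79
222^4 ≡ 79^2 = 6241 ≡ 185
222^8 ≡ 185^2 = 34225 ≡ 160
222^16 ≡ 160^2 = 25600 ≡ 619
222^32 ≡ 619^2 = 383161 ≡ 119
222^64 ≡ 119^2 = 14161 ≡ 535
222^128 ≡ 535^2 = 286225 ≡ 79
222^256 ≡ 79^2 = 6241 ≡ 185
222^512 ≡ 185^2 = 34225 ≡ 160
745 = 512 + 128 + 64 + 32 + 8 + 1, so 222^745 ≡ 160·79·535·119·160·222 ≡ 229 (mod 757)
R · y^e mod p:
28^2 = 784 ≡ 27
28^4 ≡ 27^2 = 729
28^8 ≡ 729^2 = 531441 ≡ 27
28^16 ≡ 27^2 = 729
28^32 ≡ 729^2 = 531441 ≡ 27
28^64 ≡ 27^2 = 729
28^128 ≡ 729^2 = 531441 ≡ 27
28^256 ≡ 27^2 = 729
492 = 256 + 128 + 64 + 32 + 8 + 4, so 28^492 ≡ 729·27·729·27·27·729 ≡ 1 (mod 757)
229·1 = 229 ≡ 229 (mod 757)
229 ≡ 229 (mod 757); signature holds.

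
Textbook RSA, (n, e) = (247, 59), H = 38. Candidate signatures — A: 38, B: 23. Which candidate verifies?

Candidate A: 38^59 mod 247 = 38
  → matches H = 38
Candidate B: 23^59 mod 247 = 17

A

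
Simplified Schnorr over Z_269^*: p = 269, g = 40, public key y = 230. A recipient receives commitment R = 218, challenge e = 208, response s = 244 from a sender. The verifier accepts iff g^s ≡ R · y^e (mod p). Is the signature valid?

g^s mod p:
40^244 mod 269 = 87
R · y^e mod p:
230^208 mod 269 = 204
218·204 = 44472 ≡ 87 (mod 269)
87 ≡ 87 (mod 269); signature holds.

valid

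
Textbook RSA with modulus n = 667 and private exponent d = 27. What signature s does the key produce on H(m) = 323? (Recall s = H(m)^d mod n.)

254

(H(m))^27 mod 667 = 254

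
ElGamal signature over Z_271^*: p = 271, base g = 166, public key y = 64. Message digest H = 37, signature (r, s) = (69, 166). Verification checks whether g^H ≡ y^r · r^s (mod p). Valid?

yes

Left side g^H mod p:
166^2 = 27556 ≡ 185
166^4 ≡ 185^2 = 34225 ≡ 79
166^8 ≡ 79^2 = 6241 ≡ 8
166^16 ≡ 8^2 = 64
166^32 ≡ 64^2 = 4096 ≡ 31
37 = 32 + 4 + 1, so 166^37 ≡ 31·79·166 ≡ 34 (mod 271)
Right side y^r · r^s mod p:
64^2 = 4096 ≡ 31
64^4 ≡ 31^2 = 961 ≡ 148
64^8 ≡ 148^2 = 21904 ≡ 224
64^16 ≡ 224^2 = 50176 ≡ 41
64^32 ≡ 41^2 = 1681 ≡ 55
64^64 ≡ 55^2 = 3025 ≡ 44
69 = 64 + 4 + 1, so 64^69 ≡ 44·148·64 ≡ 241 (mod 271)
69^2 = 4761 ≡ 154
69^4 ≡ 154^2 = 23716 ≡ 139
69^8 ≡ 139^2 = 19321 ≡ 80
69^16 ≡ 80^2 = 6400 ≡ 167
69^32 ≡ 167^2 = 27889 ≡ 247
69^64 ≡ 247^2 = 61009 ≡ 34
69^128 ≡ 34^2 = 1156 ≡ 72
166 = 128 + 32 + 4 + 2, so 69^166 ≡ 72·247·139·154 ≡ 35 (mod 271)
241·35 = 8435 ≡ 34 (mod 271)
34 ≡ 34 (mod 271), so the signature is genuine.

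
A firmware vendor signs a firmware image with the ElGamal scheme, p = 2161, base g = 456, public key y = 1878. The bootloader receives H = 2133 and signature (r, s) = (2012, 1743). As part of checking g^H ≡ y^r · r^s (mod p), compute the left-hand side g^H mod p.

411

Squares mod 2161: 456^1≡456, 456^2≡480, 456^4≡1334, 456^8≡1053, 456^16≡216, 456^32≡1275, 456^64≡553, 456^128≡1108, 456^256≡216, 456^512≡1275, 456^1024≡553, 456^2048≡1108
2133 = 2048 + 64 + 16 + 4 + 1, so 456^2133 ≡ 1108·553·216·1334·456 ≡ 411 (mod 2161)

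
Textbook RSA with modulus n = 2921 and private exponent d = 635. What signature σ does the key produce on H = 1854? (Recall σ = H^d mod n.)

2126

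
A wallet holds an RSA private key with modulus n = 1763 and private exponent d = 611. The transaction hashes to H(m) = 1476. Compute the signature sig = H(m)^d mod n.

(H(m))^2 ≡ 1476^2 = 2178576 ≡ 1271
(H(m))^4 ≡ 1271^2 = 1615441 ≡ 533
(H(m))^8 ≡ 533^2 = 284089 ≡ 246
(H(m))^16 ≡ 246^2 = 60516 ≡ 574
(H(m))^32 ≡ 574^2 = 329476 ≡ 1558
(H(m))^64 ≡ 1558^2 = 2427364 ≡ 1476
(H(m))^128 ≡ 1476^2 = 2178576 ≡ 1271
(H(m))^256 ≡ 1271^2 = 1615441 ≡ 533
(H(m))^512 ≡ 533^2 = 284089 ≡ 246
611 = 512 + 64 + 32 + 2 + 1, so (H(m))^611 ≡ 246·1476·1558·1271·1476 ≡ 1271 (mod 1763)

1271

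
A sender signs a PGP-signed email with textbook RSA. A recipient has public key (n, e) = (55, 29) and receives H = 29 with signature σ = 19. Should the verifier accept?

σ^2 ≡ 19^2 = 361 ≡ 31
σ^4 ≡ 31^2 = 961 ≡ 26
σ^8 ≡ 26^2 = 676 ≡ 16
σ^16 ≡ 16^2 = 256 ≡ 36
29 = 16 + 8 + 4 + 1, so σ^29 ≡ 36·16·26·19 ≡ 29 (mod 55)
29 = H, so the signature checks out.

accept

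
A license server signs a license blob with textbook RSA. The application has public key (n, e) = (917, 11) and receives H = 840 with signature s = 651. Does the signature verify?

s^11 mod 917 = 840
s^11 mod 917 = 840 matches H.

verifies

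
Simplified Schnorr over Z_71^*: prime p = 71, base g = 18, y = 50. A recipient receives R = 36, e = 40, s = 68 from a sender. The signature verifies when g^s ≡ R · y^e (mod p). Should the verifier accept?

g^s mod p:
18^2 = 324 ≡ 40
18^4 ≡ 40^2 = 1600 ≡ 38
18^8 ≡ 38^2 = 1444 ≡ 24
18^16 ≡ 24^2 = 576 ≡ 8
18^32 ≡ 8^2 = 64
18^64 ≡ 64^2 = 4096 ≡ 49
68 = 64 + 4, so 18^68 ≡ 49·38 ≡ 16 (mod 71)
R · y^e mod p:
50^2 = 2500 ≡ 15
50^4 ≡ 15^2 = 225 ≡ 12
50^8 ≡ 12^2 = 144 ≡ 2
50^16 ≡ 2^2 = 4
50^32 ≡ 4^2 = 16
40 = 32 + 8, so 50^40 ≡ 16·2 ≡ 32 (mod 71)
36·32 = 1152 ≡ 16 (mod 71)
16 ≡ 16 (mod 71); signature holds.

accept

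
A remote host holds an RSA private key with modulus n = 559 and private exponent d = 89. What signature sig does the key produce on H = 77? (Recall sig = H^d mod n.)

506

Squares mod 559: H^1≡77, H^2≡339, H^4≡326, H^8≡66, H^16≡443, H^32≡40, H^64≡482
89 = 64 + 16 + 8 + 1, so H^89 ≡ 482·443·66·77 ≡ 506 (mod 559)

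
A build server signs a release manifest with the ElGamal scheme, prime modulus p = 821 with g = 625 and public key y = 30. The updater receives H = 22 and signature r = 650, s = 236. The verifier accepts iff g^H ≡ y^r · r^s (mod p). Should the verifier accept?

accept

Left side g^H mod p:
625^2 = 390625 ≡ 650
625^4 ≡ 650^2 = 422500 ≡ 506
625^8 ≡ 506^2 = 256036 ≡ 705
625^16 ≡ 705^2 = 497025 ≡ 320
22 = 16 + 4 + 2, so 625^22 ≡ 320·506·650 ≡ 726 (mod 821)
Right side y^r · r^s mod p:
30^2 = 900 ≡ 79
30^4 ≡ 79^2 = 6241 ≡ 494
30^8 ≡ 494^2 = 244036 ≡ 199
30^16 ≡ 199^2 = 39601 ≡ 193
30^32 ≡ 193^2 = 37249 ≡ 304
30^64 ≡ 304^2 = 92416 ≡ 464
30^128 ≡ 464^2 = 215296 ≡ 194
30^256 ≡ 194^2 = 37636 ≡ 691
30^512 ≡ 691^2 = 477481 ≡ 480
650 = 512 + 128 + 8 + 2, so 30^650 ≡ 480·194·199·79 ≡ 463 (mod 821)
650^2 = 422500 ≡ 506
650^4 ≡ 506^2 = 256036 ≡ 705
650^8 ≡ 705^2 = 497025 ≡ 320
650^16 ≡ 320^2 = 102400 ≡ 596
650^32 ≡ 596^2 = 355216 ≡ 544
650^64 ≡ 544^2 = 295936 ≡ 376
650^128 ≡ 376^2 = 141376 ≡ 164
236 = 128 + 64 + 32 + 8 + 4, so 650^236 ≡ 164·376·544·320·705 ≡ 741 (mod 821)
463·741 = 343083 ≡ 726 (mod 821)
726 ≡ 726 (mod 821), so the signature is genuine.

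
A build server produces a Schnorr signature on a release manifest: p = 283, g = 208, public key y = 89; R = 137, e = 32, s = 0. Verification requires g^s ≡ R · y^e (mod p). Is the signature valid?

g^s mod p:
208^0 mod 283 = 1
R · y^e mod p:
89^2 = 7921 ≡ 280
89^4 ≡ 280^2 = 78400 ≡ 9
89^8 ≡ 9^2 = 81
89^16 ≡ 81^2 = 6561 ≡ 52
89^32 ≡ 52^2 = 2704 ≡ 157
137·157 = 21509 ≡ 1 (mod 283)
1 ≡ 1 (mod 283); signature holds.

valid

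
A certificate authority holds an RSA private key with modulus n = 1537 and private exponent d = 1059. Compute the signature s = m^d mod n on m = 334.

119

m^2 ≡ 334^2 = 111556 ≡ 892
m^4 ≡ 892^2 = 795664 ≡ 1035
m^8 ≡ 1035^2 = 1071225 ≡ 1473
m^16 ≡ 1473^2 = 2169729 ≡ 1022
m^32 ≡ 1022^2 = 1044484 ≡ 861
m^64 ≡ 861^2 = 741321 ≡ 487
m^128 ≡ 487^2 = 237169 ≡ 471
m^256 ≡ 471^2 = 221841 ≡ 513
m^512 ≡ 513^2 = 263169 ≡ 342
m^1024 ≡ 342^2 = 116964 ≡ 152
1059 = 1024 + 32 + 2 + 1, so m^1059 ≡ 152·861·892·334 ≡ 119 (mod 1537)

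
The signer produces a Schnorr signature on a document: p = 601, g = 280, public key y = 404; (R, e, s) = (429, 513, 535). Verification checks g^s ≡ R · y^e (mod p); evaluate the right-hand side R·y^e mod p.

57

404^513 mod 601 = 101
R · y^e ≡ 429·101 = 43329 ≡ 57 (mod 601)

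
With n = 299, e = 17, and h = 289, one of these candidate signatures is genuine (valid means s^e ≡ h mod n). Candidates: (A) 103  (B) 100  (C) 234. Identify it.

B

Candidate A: Squares mod 299: 103^1≡103, 103^2≡144, 103^4≡105, 103^8≡261, 103^16≡248; 17 = 16 + 1, so 103^17 ≡ 248·103 ≡ 129 (mod 299)
Candidate B: Squares mod 299: 100^1≡100, 100^2≡133, 100^4≡48, 100^8≡211, 100^16≡269; 17 = 16 + 1, so 100^17 ≡ 269·100 ≡ 289 (mod 299)
  → matches h = 289
Candidate C: Squares mod 299: 234^1≡234, 234^2≡39, 234^4≡26, 234^8≡78, 234^16≡104; 17 = 16 + 1, so 234^17 ≡ 104·234 ≡ 117 (mod 299)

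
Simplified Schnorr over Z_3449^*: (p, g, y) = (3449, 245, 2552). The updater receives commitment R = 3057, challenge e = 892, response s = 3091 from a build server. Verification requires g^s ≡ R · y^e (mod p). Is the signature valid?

valid

g^s mod p:
Squares mod 3449: 245^1≡245, 245^2≡1392, 245^4≡2775, 245^8≡2457, 245^16≡1099, 245^32≡651, 245^64≡3023, 245^128≡2128, 245^256≡3296, 245^512≡2715, 245^1024≡712, 245^2048≡3390
3091 = 2048 + 1024 + 16 + 2 + 1, so 245^3091 ≡ 3390·712·1099·1392·245 ≡ 2176 (mod 3449)
R · y^e mod p:
Squares mod 3449: 2552^1≡2552, 2552^2≡992, 2552^4≡1099, 2552^8≡651, 2552^16≡3023, 2552^32≡2128, 2552^64≡3296, 2552^128≡2715, 2552^256≡712, 2552^512≡3390
892 = 512 + 256 + 64 + 32 + 16 + 8 + 4, so 2552^892 ≡ 3390·712·3296·2128·3023·651·1099 ≡ 276 (mod 3449)
3057·276 = 843732 ≡ 2176 (mod 3449)
2176 ≡ 2176 (mod 3449); signature holds.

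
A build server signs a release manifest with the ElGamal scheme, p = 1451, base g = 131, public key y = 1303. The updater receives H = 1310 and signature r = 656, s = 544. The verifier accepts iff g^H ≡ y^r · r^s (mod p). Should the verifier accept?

Left side g^H mod p:
131^2 = 17161 ≡ 1200
131^4 ≡ 1200^2 = 1440000 ≡ 608
131^8 ≡ 608^2 = 369664 ≡ 1110
131^16 ≡ 1110^2 = 1232100 ≡ 201
131^32 ≡ 201^2 = 40401 ≡ 1224
131^64 ≡ 1224^2 = 1498176 ≡ 744
131^128 ≡ 744^2 = 553536 ≡ 705
131^256 ≡ 705^2 = 497025 ≡ 783
131^512 ≡ 783^2 = 613089 ≡ 767
131^1024 ≡ 767^2 = 588289 ≡ 634
1310 = 1024 + 256 + 16 + 8 + 4 + 2, so 131^1310 ≡ 634·783·201·1110·608·1200 ≡ 764 (mod 1451)
Right side y^r · r^s mod p:
1303^2 = 1697809 ≡ 139
1303^4 ≡ 139^2 = 19321 ≡ 458
1303^8 ≡ 458^2 = 209764 ≡ 820
1303^16 ≡ 820^2 = 672400 ≡ 587
1303^32 ≡ 587^2 = 344569 ≡ 682
1303^64 ≡ 682^2 = 465124 ≡ 804
1303^128 ≡ 804^2 = 646416 ≡ 721
1303^256 ≡ 721^2 = 519841 ≡ 383
1303^512 ≡ 383^2 = 146689 ≡ 138
656 = 512 + 128 + 16, so 1303^656 ≡ 138·721·587 ≡ 1125 (mod 1451)
656^2 = 430336 ≡ 840
656^4 ≡ 840^2 = 705600 ≡ 414
656^8 ≡ 414^2 = 171396 ≡ 178
656^16 ≡ 178^2 = 31684 ≡ 1213
656^32 ≡ 1213^2 = 1471369 ≡ 55
656^64 ≡ 55^2 = 3025 ≡ 123
656^128 ≡ 123^2 = 15129 ≡ 619
656^256 ≡ 619^2 = 383161 ≡ 97
656^512 ≡ 97^2 = 9409 ≡ 703
544 = 512 + 32, so 656^544 ≡ 703·55 ≡ 939 (mod 1451)
1125·939 = 1056375 ≡ 47 (mod 1451)
764 ≠ 47, so verification fails.

reject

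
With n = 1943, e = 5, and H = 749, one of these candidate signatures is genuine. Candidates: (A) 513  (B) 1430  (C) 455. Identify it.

Candidate A: 513^5 mod 1943 = 749
  → matches H = 749
Candidate B: 1430^5 mod 1943 = 1194
Candidate C: 455^5 mod 1943 = 923

A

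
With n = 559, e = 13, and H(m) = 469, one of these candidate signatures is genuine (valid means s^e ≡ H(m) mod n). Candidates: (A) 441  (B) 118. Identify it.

B

Candidate A: 441^2 = 194481 ≡ 508; 441^4 ≡ 508^2 = 258064 ≡ 365; 441^8 ≡ 365^2 = 133225 ≡ 183; 13 = 8 + 4 + 1, so 441^13 ≡ 183·365·441 ≡ 90 (mod 559)
Candidate B: 118^2 = 13924 ≡ 508; 118^4 ≡ 508^2 = 258064 ≡ 365; 118^8 ≡ 365^2 = 133225 ≡ 183; 13 = 8 + 4 + 1, so 118^13 ≡ 183·365·118 ≡ 469 (mod 559)
  → matches H(m) = 469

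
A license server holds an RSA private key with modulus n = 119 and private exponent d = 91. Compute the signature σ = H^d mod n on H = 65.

44

H^2 ≡ 65^2 = 4225 ≡ 60
H^4 ≡ 60^2 = 3600 ≡ 30
H^8 ≡ 30^2 = 900 ≡ 67
H^16 ≡ 67^2 = 4489 ≡ 86
H^32 ≡ 86^2 = 7396 ≡ 18
H^64 ≡ 18^2 = 324 ≡ 86
91 = 64 + 16 + 8 + 2 + 1, so H^91 ≡ 86·86·67·60·65 ≡ 44 (mod 119)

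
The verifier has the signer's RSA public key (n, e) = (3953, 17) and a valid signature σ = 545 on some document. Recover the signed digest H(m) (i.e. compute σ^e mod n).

σ^2 ≡ 545^2 = 297025 ≡ 550
σ^4 ≡ 550^2 = 302500 ≡ 2072
σ^8 ≡ 2072^2 = 4293184 ≡ 226
σ^16 ≡ 226^2 = 51076 ≡ 3640
17 = 16 + 1, so σ^17 ≡ 3640·545 ≡ 3347 (mod 3953)

3347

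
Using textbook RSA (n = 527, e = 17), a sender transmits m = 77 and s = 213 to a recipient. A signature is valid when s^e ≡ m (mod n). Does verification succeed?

passes

Squares mod 527: s^1≡213, s^2≡47, s^4≡101, s^8≡188, s^16≡35
17 = 16 + 1, so s^17 ≡ 35·213 ≡ 77 (mod 527)
Since 77 equals the digest 77, verification succeeds.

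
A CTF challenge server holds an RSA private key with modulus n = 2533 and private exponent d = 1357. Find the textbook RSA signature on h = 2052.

h^1357 mod 2533 = 48

48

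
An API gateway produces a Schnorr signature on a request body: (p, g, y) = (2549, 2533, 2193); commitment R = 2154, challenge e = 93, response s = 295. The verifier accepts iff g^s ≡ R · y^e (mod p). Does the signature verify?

g^s mod p:
2533^2 = 6416089 ≡ 256
2533^4 ≡ 256^2 = 65536 ≡ 1811
2533^8 ≡ 1811^2 = 3279721 ≡ 1707
2533^16 ≡ 1707^2 = 2913849 ≡ 342
2533^32 ≡ 342^2 = 116964 ≡ 2259
2533^64 ≡ 2259^2 = 5103081 ≡ 2532
2533^128 ≡ 2532^2 = 6411024 ≡ 289
2533^256 ≡ 289^2 = 83521 ≡ 1953
295 = 256 + 32 + 4 + 2 + 1, so 2533^295 ≡ 1953·2259·1811·256·2533 ≡ 873 (mod 2549)
R · y^e mod p:
2193^2 = 4809249 ≡ 1835
2193^4 ≡ 1835^2 = 3367225 ≡ 2545
2193^8 ≡ 2545^2 = 6477025 ≡ 16
2193^16 ≡ 16^2 = 256
2193^32 ≡ 256^2 = 65536 ≡ 1811
2193^64 ≡ 1811^2 = 3279721 ≡ 1707
93 = 64 + 16 + 8 + 4 + 1, so 2193^93 ≡ 1707·256·16·2545·2193 ≡ 1140 (mod 2549)
2154·1140 = 2455560 ≡ 873 (mod 2549)
873 ≡ 873 (mod 2549); signature holds.

verifies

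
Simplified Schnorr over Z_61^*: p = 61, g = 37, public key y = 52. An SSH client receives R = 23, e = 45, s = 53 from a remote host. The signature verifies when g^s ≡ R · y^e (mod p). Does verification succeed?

g^s mod p:
37^53 mod 61 = 38
R · y^e mod p:
52^45 mod 61 = 60
23·60 = 1380 ≡ 38 (mod 61)
38 ≡ 38 (mod 61); signature holds.

passes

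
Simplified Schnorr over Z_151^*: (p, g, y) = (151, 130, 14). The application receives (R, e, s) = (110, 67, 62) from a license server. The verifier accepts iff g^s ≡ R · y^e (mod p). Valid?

g^s mod p:
130^2 = 16900 ≡ 139
130^4 ≡ 139^2 = 19321 ≡ 144
130^8 ≡ 144^2 = 20736 ≡ 49
130^16 ≡ 49^2 = 2401 ≡ 136
130^32 ≡ 136^2 = 18496 ≡ 74
62 = 32 + 16 + 8 + 4 + 2, so 130^62 ≡ 74·136·49·144·139 ≡ 47 (mod 151)
R · y^e mod p:
14^2 = 196 ≡ 45
14^4 ≡ 45^2 = 2025 ≡ 62
14^8 ≡ 62^2 = 3844 ≡ 69
14^16 ≡ 69^2 = 4761 ≡ 80
14^32 ≡ 80^2 = 6400 ≡ 58
14^64 ≡ 58^2 = 3364 ≡ 42
67 = 64 + 2 + 1, so 14^67 ≡ 42·45·14 ≡ 35 (mod 151)
110·35 = 3850 ≡ 75 (mod 151)
47 ≠ 75; the check fails.

no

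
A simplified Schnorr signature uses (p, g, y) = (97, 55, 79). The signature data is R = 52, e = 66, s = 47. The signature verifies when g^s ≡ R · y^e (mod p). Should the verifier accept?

accept

g^s mod p:
55^2 = 3025 ≡ 18
55^4 ≡ 18^2 = 324 ≡ 33
55^8 ≡ 33^2 = 1089 ≡ 22
55^16 ≡ 22^2 = 484 ≡ 96
55^32 ≡ 96^2 = 9216 ≡ 1
47 = 32 + 8 + 4 + 2 + 1, so 55^47 ≡ 1·22·33·18·55 ≡ 67 (mod 97)
R · y^e mod p:
79^2 = 6241 ≡ 33
79^4 ≡ 33^2 = 1089 ≡ 22
79^8 ≡ 22^2 = 484 ≡ 96
79^16 ≡ 96^2 = 9216 ≡ 1
79^32 ≡ 1^2 = 1
79^64 ≡ 1^2 = 1
66 = 64 + 2, so 79^66 ≡ 1·33 ≡ 33 (mod 97)
52·33 = 1716 ≡ 67 (mod 97)
67 ≡ 67 (mod 97); signature holds.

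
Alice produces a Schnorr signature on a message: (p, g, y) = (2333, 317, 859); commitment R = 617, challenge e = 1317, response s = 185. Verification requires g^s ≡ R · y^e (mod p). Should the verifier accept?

accept

g^s mod p:
Squares mod 2333: 317^1≡317, 317^2≡170, 317^4≡904, 317^8≡666, 317^16≡286, 317^32≡141, 317^64≡1217, 317^128≡1967
185 = 128 + 32 + 16 + 8 + 1, so 317^185 ≡ 1967·141·286·666·317 ≡ 1659 (mod 2333)
R · y^e mod p:
Squares mod 2333: 859^1≡859, 859^2≡653, 859^4≡1803, 859^8≡940, 859^16≡1726, 859^32≡2168, 859^64≡1562, 859^128≡1859, 859^256≡708, 859^512≡2002, 859^1024≡2243
1317 = 1024 + 256 + 32 + 4 + 1, so 859^1317 ≡ 2243·708·2168·1803·859 ≡ 101 (mod 2333)
617·101 = 62317 ≡ 1659 (mod 2333)
1659 ≡ 1659 (mod 2333); signature holds.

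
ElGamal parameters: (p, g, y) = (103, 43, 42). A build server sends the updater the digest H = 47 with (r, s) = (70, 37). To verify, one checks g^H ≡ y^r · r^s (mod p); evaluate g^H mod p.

70

43^2 = 1849 ≡ 98
43^4 ≡ 98^2 = 9604 ≡ 25
43^8 ≡ 25^2 = 625 ≡ 7
43^16 ≡ 7^2 = 49
43^32 ≡ 49^2 = 2401 ≡ 32
47 = 32 + 8 + 4 + 2 + 1, so 43^47 ≡ 32·7·25·98·43 ≡ 70 (mod 103)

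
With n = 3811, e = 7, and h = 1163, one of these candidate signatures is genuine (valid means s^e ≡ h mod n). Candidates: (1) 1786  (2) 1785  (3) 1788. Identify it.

Candidate 1: Squares mod 3811: 1786^1≡1786, 1786^2≡3800, 1786^4≡121; 7 = 4 + 2 + 1, so 1786^7 ≡ 121·3800·1786 ≡ 898 (mod 3811)
Candidate 2: Squares mod 3811: 1785^1≡1785, 1785^2≡229, 1785^4≡2898; 7 = 4 + 2 + 1, so 1785^7 ≡ 2898·229·1785 ≡ 1163 (mod 3811)
  → matches h = 1163
Candidate 3: Squares mod 3811: 1788^1≡1788, 1788^2≡3326, 1788^4≡2754; 7 = 4 + 2 + 1, so 1788^7 ≡ 2754·3326·1788 ≡ 2784 (mod 3811)

2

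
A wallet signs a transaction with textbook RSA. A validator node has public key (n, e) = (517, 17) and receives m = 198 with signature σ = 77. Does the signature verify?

σ^2 ≡ 77^2 = 5929 ≡ 242
σ^4 ≡ 242^2 = 58564 ≡ 143
σ^8 ≡ 143^2 = 20449 ≡ 286
σ^16 ≡ 286^2 = 81796 ≡ 110
17 = 16 + 1, so σ^17 ≡ 110·77 ≡ 198 (mod 517)
Since 198 equals the digest 198, verification succeeds.

verifies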